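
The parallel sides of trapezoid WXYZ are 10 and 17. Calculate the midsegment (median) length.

The midsegment (median) of a trapezoid connects the midpoints of the non-parallel sides.
Its length is the average of the two bases: (10 + 17) / 2 = 27/2.

27/2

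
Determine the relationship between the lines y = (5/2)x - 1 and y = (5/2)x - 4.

Slope of line 1: m1 = 5/2
Slope of line 2: m2 = 5/2
m1 = m2, so the lines are parallel.

Parallel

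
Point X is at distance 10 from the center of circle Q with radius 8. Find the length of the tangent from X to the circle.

tangent = √(d² - r²) = √(10² - 8²) = √(100 - 64) = √36 = 6

6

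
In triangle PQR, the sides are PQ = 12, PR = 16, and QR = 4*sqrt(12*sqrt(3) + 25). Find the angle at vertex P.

By the inverse law of cosines: cos(P) = (PQ² + PR² - QR²) / (2 × PQ × PR)
cos(P) = (12² + 16² - (4*sqrt(12*sqrt(3) + 25))²) / (2 × 12 × 16)
cos(P) = (144 + 256 - (192*sqrt(3) + 400)) / 384
cos(P) = -sqrt(3)/2
P = arccos(-sqrt(3)/2) = 150°

150°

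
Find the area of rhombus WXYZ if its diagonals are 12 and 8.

Area = (12 * 8) / 2 = 96 / 2 = 48

48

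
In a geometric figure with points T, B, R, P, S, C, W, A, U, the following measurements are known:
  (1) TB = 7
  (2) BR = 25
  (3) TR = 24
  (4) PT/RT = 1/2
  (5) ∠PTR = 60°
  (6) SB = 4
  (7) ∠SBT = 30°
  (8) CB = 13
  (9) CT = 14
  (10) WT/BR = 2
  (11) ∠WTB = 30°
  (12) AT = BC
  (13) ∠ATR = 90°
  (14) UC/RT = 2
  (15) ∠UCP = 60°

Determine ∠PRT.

From the given relations: PT = 1/2·RT = 1/2·24 = 12.
Step 1: By the law of cosines on triangle RTP: RP² = 24² + 12² − 2·24·12·cos(60°) = 432, so RP = 12·√3.
Step 2: By the inverse law of cosines on triangle PRT: cos(∠PRT) = ((12·√3)² + 24² − 12²) / (2·12·√3·24) = 864/997.66 = 0.866, so ∠PRT = 30°.

Therefore, the measure of angle ∠PRT = 30°.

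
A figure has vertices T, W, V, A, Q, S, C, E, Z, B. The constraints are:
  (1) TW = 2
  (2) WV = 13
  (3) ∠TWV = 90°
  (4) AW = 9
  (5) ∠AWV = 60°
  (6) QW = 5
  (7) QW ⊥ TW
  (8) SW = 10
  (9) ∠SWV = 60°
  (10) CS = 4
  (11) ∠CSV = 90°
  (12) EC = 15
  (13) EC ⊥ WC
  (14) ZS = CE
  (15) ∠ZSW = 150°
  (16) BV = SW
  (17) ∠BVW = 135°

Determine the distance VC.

Step 1: By the law of cosines on triangle SWV: SV² = 10² + 13² − 2·10·13·cos(60°) = 139, so SV = √139.
Step 2: By the law of cosines on triangle VSC: VC² = √139² + 4² − 2·√139·4·cos(90°) = 155, so VC = √155.

Therefore, the length of VC = √155.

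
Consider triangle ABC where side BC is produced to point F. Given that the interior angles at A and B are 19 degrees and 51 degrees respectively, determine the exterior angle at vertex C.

Exterior angle = 19 + 51 = 70 degrees (exterior angle theorem).

70 degrees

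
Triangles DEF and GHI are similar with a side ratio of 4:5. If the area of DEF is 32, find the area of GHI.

The ratio of areas of similar triangles = (side ratio)^2.
Side ratio = 4:5, so area ratio = 16:25.
Area of GHI / Area of DEF = 25/16
Area of GHI = 32 * 25/16 = 50

50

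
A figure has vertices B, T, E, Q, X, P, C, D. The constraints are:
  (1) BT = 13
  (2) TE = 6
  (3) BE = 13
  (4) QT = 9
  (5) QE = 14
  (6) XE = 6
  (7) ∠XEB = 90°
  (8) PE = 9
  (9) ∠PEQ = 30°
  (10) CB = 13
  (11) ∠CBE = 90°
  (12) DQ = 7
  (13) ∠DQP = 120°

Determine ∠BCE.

Step 1: By the law of cosines on triangle CBE: CE² = 13² + 13² − 2·13·13·cos(90°) = 338, so CE = 13·√2.
Step 2: By the inverse law of cosines on triangle BCE: cos(∠BCE) = (13² + (13·√2)² − 13²) / (2·13·13·√2) = 338/478 = 0.7071, so ∠BCE = 45°.

Therefore, the measure of angle ∠BCE = 45°.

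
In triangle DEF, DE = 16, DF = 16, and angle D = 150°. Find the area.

Area = (1/2)(16)(16) sin(150°) = (1/2)(16)(16)(1/2) = 64

64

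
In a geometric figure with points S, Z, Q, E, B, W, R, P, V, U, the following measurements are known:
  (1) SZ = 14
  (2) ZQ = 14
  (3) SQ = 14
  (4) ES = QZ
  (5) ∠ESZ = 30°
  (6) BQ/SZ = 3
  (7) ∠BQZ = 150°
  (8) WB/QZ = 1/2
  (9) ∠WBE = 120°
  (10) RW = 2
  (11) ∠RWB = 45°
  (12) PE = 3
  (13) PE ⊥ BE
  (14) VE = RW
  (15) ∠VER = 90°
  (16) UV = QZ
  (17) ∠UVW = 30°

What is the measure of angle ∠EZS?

From the given relations: ES = QZ = 14.
Step 1: By the law of cosines on triangle ZSE: ZE² = 14² + 14² − 2·14·14·cos(30°) = 52.52, so ZE ≈ 7.25.
Step 2: By the inverse law of cosines on triangle EZS: cos(∠EZS) = (7.25² + 14² − 14²) / (2·7.25·14) = 52.52/202.91 = 0.2588, so ∠EZS = 75°.

Therefore, the measure of angle ∠EZS = 75°.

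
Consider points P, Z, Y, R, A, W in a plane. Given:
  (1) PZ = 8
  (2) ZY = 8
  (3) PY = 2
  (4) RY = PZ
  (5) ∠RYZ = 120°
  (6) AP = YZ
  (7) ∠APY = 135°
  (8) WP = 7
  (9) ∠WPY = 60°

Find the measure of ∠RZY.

From the given relations: RY = PZ = 8.
Step 1: By the law of cosines on triangle ZYR: ZR² = 8² + 8² − 2·8·8·cos(120°) = 192, so ZR = 8·√3.
Step 2: By the inverse law of cosines on triangle RZY: cos(∠RZY) = ((8·√3)² + 8² − 8²) / (2·8·√3·8) = 192/221.7 = 0.866, so ∠RZY = 30°.

Therefore, the measure of angle ∠RZY = 30°.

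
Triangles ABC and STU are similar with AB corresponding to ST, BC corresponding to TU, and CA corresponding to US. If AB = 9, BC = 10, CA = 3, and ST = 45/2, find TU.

k = 45/2/9 = 5/2. TU = 5/2 * 10 = 25.

25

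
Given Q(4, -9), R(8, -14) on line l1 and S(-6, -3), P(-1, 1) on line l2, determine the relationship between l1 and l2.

Slope of line 1: m1 = (-14 - -9)/(8 - 4) = -5/4 = -5/4
Slope of line 2: m2 = (1 - -3)/(-1 - -6) = 4/5 = 4/5
Two lines are perpendicular when the product of their slopes is -1 (negative reciprocals).
m1 * m2 = (-5/4) * (4/5) = -1, confirming perpendicularity.

Perpendicular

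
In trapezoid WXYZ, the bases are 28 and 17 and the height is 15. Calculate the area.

A trapezoid's area equals the midsegment times the height.
The midsegment is (28 + 17) / 2 = 45/2.
Area = 45/2 * 15 = 675/2.

675/2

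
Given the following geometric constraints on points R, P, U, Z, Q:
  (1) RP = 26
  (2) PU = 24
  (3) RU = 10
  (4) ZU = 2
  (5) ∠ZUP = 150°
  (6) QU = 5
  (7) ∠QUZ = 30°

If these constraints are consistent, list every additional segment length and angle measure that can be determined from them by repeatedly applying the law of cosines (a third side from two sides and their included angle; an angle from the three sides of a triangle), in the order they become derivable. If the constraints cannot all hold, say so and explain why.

The constraints are consistent. Derivable facts, in order:
After 1 step:
- PZ ≈ 25.75
- ZQ ≈ 3.42
- ∠PRU = 67.38°
- ∠PUR = 90°
- ∠RPU = 22.62°
After 2 steps:
- ∠PZU = 27.77°
- ∠QZU = 132.99°
- ∠UPZ = 2.23°
- ∠UQZ = 17.01°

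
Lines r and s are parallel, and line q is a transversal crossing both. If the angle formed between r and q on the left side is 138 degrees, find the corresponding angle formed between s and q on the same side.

Corresponding angles are equal: 138 degrees.

138 degrees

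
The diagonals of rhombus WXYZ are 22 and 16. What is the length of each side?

Half-diagonals are 11 and 8. side = sqrt(11^2 + 8^2) = sqrt(185)

sqrt(185)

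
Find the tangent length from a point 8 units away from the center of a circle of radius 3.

tangent = √(d² - r²) = √(8² - 3²) = √(64 - 9) = √55 = sqrt(55)

sqrt(55)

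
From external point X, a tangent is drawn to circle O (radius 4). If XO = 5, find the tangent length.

tangent = √(d² - r²) = √(5² - 4²) = √(25 - 16) = √9 = 3

3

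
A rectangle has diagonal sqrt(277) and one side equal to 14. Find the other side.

The diagonal of a rectangle forms a right triangle with the two sides.
Rearranging the Pythagorean theorem: missing side = sqrt(d^2 - known^2).
= sqrt(277 - 196) = sqrt(81) = 9.

9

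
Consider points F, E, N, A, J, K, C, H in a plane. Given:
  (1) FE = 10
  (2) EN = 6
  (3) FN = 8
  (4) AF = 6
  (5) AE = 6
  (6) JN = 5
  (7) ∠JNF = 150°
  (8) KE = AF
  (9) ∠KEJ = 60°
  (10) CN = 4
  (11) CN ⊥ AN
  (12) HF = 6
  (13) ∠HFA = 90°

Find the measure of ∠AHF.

Step 1: By the law of cosines on triangle HFA: HA² = 6² + 6² − 2·6·6·cos(90°) = 72, so HA = 6·√2.
Step 2: By the inverse law of cosines on triangle AHF: cos(∠AHF) = ((6·√2)² + 6² − 6²) / (2·6·√2·6) = 72/101.82 = 0.7071, so ∠AHF = 45°.

Therefore, the measure of angle ∠AHF = 45°.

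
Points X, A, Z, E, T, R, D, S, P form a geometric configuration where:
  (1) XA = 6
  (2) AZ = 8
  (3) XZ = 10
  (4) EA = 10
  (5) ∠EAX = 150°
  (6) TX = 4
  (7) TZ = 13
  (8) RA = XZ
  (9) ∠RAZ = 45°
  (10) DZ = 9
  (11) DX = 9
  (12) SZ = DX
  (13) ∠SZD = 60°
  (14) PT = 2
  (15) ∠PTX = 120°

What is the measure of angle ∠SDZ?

From the given relations: SZ = DX = 9.
Step 1: By the law of cosines on triangle DZS: DS² = 9² + 9² − 2·9·9·cos(60°) = 81, so DS = 9.
Step 2: By the inverse law of cosines on triangle SDZ: cos(∠SDZ) = (9² + 9² − 9²) / (2·9·9) = 81/162 = 0.5, so ∠SDZ = 60°.

Therefore, the measure of angle ∠SDZ = 60°.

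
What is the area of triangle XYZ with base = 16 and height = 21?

Area = (1/2)(16)(21) = 168

168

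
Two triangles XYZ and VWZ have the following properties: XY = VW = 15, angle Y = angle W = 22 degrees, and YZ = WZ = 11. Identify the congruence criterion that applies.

The given information provides:
XY = VW = 15, angle Y = angle W = 22 degrees, and YZ = WZ = 11
This matches the SAS congruence theorem.
Two pairs of corresponding sides and the included angle are equal (Side-Angle-Side).

SAS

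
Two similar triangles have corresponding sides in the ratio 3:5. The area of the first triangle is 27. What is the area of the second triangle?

Area ratio = (3/5)^2 = 9/25. Area of the second triangle = 27 * 25/9 = 75.

75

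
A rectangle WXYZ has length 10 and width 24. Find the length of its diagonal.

A rectangle's diagonal splits it into two right triangles, with the diagonal as the hypotenuse.
By the Pythagorean theorem, d^2 = 10^2 + 24^2 = 676.
Therefore d = sqrt(676) = 26.

26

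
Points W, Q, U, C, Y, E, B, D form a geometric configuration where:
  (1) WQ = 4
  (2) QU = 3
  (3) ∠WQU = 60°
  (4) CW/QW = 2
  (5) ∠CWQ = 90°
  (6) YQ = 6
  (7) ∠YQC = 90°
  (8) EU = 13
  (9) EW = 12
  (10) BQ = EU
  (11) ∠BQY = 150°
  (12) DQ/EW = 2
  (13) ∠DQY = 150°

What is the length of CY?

From the given relations: CW = 2·QW = 2·4 = 8.
Step 1: By the law of cosines on triangle CWQ: CQ² = 8² + 4² − 2·8·4·cos(90°) = 80, so CQ = 4·√5.
Step 2: By the law of cosines on triangle CQY: CY² = (4·√5)² + 6² − 2·4·√5·6·cos(90°) = 116, so CY = 2·√29.

Therefore, the length of CY = 2·√29.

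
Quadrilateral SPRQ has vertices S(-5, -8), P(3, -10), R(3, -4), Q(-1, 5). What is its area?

Shoelace: sum of cross terms = 136, Area = (1/2)|136| = 68

68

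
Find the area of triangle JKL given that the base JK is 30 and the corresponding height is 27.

Area = (1/2)(30)(27) = 405

405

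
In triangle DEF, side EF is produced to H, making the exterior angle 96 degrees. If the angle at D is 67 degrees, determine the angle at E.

angle E = 96 - 67 = 29 degrees (exterior angle theorem).

29 degrees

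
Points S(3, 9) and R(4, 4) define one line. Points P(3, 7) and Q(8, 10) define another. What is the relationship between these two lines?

Slope of line 1: m1 = (4 - 9)/(4 - 3) = -5/1 = -5
Slope of line 2: m2 = (10 - 7)/(8 - 3) = 3/5 = 3/5
m1 != m2 and m1*m2 = -3 != -1. Neither.

Neither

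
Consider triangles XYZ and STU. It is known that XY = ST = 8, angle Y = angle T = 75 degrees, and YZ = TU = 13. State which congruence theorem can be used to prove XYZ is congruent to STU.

Consider the given information: XY = ST = 8, angle Y = angle T = 75 degrees, and YZ = TU = 13
This is not SSS or HL: SSS requires all three pairs of sides, but we don't have that. HL only applies to right triangles with matching hypotenuse and leg.
The correct criterion is SAS. Two pairs of corresponding sides and the included angle are equal (Side-Angle-Side).

SAS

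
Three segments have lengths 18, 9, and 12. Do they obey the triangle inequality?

Yes.
The triangle inequality requires that the sum of any two sides exceeds the third.
Here 9 + 12 = 21 > 18, so the condition is met.

Yes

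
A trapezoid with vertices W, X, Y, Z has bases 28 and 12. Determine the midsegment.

The midsegment of a trapezoid = (base1 + base2) / 2
midsegment = (28 + 12) / 2
midsegment = 40 / 2
midsegment = 20

20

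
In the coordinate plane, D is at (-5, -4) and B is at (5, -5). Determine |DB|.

The horizontal distance is |5 - -5| = 10 and the vertical distance is |-5 - -4| = 1.
By the Pythagorean theorem, d = sqrt(10^2 + 1^2) = sqrt(101).

sqrt(101)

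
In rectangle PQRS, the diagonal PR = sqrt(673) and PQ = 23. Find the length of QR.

The diagonal of a rectangle forms a right triangle with the two sides.
Rearranging the Pythagorean theorem: missing side = sqrt(d^2 - known^2).
= sqrt(673 - 529) = sqrt(144) = 12.

12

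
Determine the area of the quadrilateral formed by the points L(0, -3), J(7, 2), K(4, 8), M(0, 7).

Using the Shoelace formula for a quadrilateral (vertices in order):
Area = (1/2)|sum of (x_i * y_(i+1) - x_(i+1) * y_i)|
Terms: (0*2 - 7*-3) = 21, (7*8 - 4*2) = 48, (4*7 - 0*8) = 28, (0*-3 - 0*7) = 0
Sum = 97
Area = (1/2)(97) = 97/2

97/2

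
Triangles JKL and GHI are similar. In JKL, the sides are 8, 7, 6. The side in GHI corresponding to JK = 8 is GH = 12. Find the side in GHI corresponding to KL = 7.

k = 12/8 = 3/2. HI = 3/2 * 7 = 21/2.

21/2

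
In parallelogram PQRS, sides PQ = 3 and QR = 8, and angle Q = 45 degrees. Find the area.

Area = a * b * sin(theta)
Area = 3 * 8 * sin(45 degrees)
Area = 24 * sqrt(2)/2
Area = 12*sqrt(2)

12*sqrt(2)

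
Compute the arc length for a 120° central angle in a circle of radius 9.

The full circumference is 2πr = 2π(9) = 18*pi.
The arc spans 120° out of 360°, which is a fraction of 1/3.
Arc length = 18*pi × 1/3 = 6*pi.

6*pi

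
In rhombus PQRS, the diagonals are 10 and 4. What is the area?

The diagonals of a rhombus divide it into four right triangles.
Each triangle has legs 10/ 2 = 5 and 4/2 = 2, so each has area (1/2)*5*2 = 5.
Four such triangles give total area = (d1 * d2) / 2 = 20.

20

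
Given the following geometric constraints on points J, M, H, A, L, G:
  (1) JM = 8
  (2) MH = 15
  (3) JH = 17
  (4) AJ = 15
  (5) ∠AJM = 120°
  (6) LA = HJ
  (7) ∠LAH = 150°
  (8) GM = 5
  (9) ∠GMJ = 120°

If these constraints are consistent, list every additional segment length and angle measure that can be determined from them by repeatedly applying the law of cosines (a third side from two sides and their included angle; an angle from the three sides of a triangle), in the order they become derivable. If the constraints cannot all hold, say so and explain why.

The constraints are consistent. Derivable facts, in order:
After 1 step:
- JG = √129
- MA ≈ 20.22
- ∠HJM = 61.93°
- ∠HMJ = 90°
- ∠JHM = 28.07°
After 2 steps:
- ∠AMJ = 39.97°
- ∠GJM = 22.41°
- ∠JAM = 20.03°
- ∠JGM = 37.59°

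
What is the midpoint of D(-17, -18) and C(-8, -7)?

The midpoint is the point halfway along the segment.
Move half the horizontal distance: -17 + (-8 - -17)/2 = -17 + 9/2 = -25/2
Move half the vertical distance: -18 + (-7 - -18)/2 = -18 + 11/2 = -25/2
Midpoint = (-25/2, -25/2)

(-25/2, -25/2)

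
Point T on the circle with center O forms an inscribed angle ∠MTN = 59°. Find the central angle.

The inscribed angle theorem states that a central angle is always twice any inscribed angle that subtends the same arc.
Since the inscribed angle is 59°, the central angle = 2 × 59° = 118°.

118°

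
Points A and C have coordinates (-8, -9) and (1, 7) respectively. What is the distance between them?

d = sqrt((1 - -8)^2 + (7 - -9)^2)
d = sqrt(9^2 + 16^2)
d = sqrt(81 + 256)
d = sqrt(337)

sqrt(337)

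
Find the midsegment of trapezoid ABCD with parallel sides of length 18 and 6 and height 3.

midsegment = (18 + 6) / 2 = 24 / 2 = 12

12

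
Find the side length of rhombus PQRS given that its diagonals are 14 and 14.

Half-diagonals are 7 and 7. side = sqrt(7^2 + 7^2) = sqrt(98) = 7*sqrt(2)

7*sqrt(2)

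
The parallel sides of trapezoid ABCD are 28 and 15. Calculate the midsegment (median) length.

The midsegment of a trapezoid = (base1 + base2) / 2
midsegment = (28 + 15) / 2
midsegment = 43 / 2
midsegment = 43/2

43/2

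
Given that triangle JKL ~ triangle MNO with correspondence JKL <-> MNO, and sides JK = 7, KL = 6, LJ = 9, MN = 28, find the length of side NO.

Since the triangles are similar, the ratio of corresponding sides is constant.
Scale factor k = MN / JK = 28 / 7 = 4
NO = k * KL = 4 * 6 = 24

24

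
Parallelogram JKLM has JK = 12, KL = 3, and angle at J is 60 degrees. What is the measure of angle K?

Opposite sides of a parallelogram are parallel, so consecutive angles form co-interior angles on a transversal.
Co-interior angles sum to 180°, giving angle K = 180 - 60 = 120 degrees.

120 degrees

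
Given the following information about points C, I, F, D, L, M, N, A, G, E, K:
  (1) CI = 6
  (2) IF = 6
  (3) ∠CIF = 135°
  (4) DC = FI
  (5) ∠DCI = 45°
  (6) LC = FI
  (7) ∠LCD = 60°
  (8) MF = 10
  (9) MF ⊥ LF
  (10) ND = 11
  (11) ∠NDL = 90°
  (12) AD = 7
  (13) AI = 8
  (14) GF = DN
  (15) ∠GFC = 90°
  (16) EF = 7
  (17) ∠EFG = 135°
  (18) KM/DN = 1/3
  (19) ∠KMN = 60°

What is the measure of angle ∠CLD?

From the given relations: LC = FI = 6; DC = FI = 6.
Step 1: By the law of cosines on triangle LCD: LD² = 6² + 6² − 2·6·6·cos(60°) = 36, so LD = 6.
Step 2: By the inverse law of cosines on triangle CLD: cos(∠CLD) = (6² + 6² − 6²) / (2·6·6) = 36/72 = 0.5, so ∠CLD = 60°.

Therefore, the measure of angle ∠CLD = 60°.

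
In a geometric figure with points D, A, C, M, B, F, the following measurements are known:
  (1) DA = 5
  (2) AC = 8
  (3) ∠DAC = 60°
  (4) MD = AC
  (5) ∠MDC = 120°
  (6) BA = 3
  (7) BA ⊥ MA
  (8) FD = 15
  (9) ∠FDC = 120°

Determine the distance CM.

From the given relations: MD = AC = 8.
Step 1: By the law of cosines on triangle CAD: CD² = 8² + 5² − 2·8·5·cos(60°) = 49, so CD = 7.
Step 2: By the law of cosines on triangle CDM: CM² = 7² + 8² − 2·7·8·cos(120°) = 169, so CM = 13.

Therefore, the length of CM = 13.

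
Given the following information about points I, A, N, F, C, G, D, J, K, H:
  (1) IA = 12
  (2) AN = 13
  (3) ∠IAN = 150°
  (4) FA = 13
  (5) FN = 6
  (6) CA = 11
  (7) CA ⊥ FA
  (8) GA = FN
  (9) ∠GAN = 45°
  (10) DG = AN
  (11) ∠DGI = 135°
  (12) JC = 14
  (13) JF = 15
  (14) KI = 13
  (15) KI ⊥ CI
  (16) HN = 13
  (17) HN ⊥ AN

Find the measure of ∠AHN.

Step 1: By the law of cosines on triangle HNA: HA² = 13² + 13² − 2·13·13·cos(90°) = 338, so HA = 13·√2.
Step 2: By the inverse law of cosines on triangle AHN: cos(∠AHN) = ((13·√2)² + 13² − 13²) / (2·13·√2·13) = 338/478 = 0.7071, so ∠AHN = 45°.

Therefore, the measure of angle ∠AHN = 45°.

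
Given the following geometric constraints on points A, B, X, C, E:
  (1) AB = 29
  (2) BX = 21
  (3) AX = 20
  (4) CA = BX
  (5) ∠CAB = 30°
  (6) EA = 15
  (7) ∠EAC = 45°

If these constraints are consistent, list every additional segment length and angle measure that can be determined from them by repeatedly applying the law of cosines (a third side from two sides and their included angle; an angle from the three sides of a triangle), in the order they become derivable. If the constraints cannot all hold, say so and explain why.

The constraints are consistent. Derivable facts, in order:
After 1 step:
- BC ≈ 15.07
- CE ≈ 14.85
- ∠ABX = 43.6°
- ∠AXB = 90°
- ∠BAX = 46.4°
After 2 steps:
- ∠ABC = 44.16°
- ∠ACB = 105.84°
- ∠ACE = 45.58°
- ∠AEC = 89.42°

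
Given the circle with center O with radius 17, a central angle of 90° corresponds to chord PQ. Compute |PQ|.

Chord = 2(17) sin(45°) = 17*sqrt(2)

17*sqrt(2)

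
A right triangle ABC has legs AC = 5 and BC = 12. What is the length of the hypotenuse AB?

In a right triangle, the square of the hypotenuse equals the sum of the squares of the two legs.
The legs are 5 and 12, so the hypotenuse = sqrt(25 + 144) = sqrt(169) = 13.

13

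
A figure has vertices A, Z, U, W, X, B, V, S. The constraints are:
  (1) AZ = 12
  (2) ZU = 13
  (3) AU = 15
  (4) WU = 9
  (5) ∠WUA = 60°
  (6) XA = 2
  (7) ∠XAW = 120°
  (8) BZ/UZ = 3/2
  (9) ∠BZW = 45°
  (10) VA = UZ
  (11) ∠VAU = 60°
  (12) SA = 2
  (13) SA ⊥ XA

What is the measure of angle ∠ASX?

Step 1: By the law of cosines on triangle SAX: SX² = 2² + 2² − 2·2·2·cos(90°) = 8, so SX = 2·√2.
Step 2: By the inverse law of cosines on triangle ASX: cos(∠ASX) = (2² + (2·√2)² − 2²) / (2·2·2·√2) = 8/11.31 = 0.7071, so ∠ASX = 45°.

Therefore, the measure of angle ∠ASX = 45°.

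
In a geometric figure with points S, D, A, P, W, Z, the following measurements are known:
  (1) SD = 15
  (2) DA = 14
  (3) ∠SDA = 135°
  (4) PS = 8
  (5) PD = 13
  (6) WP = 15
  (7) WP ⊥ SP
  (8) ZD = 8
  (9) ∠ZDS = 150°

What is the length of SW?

Step 1: By the law of cosines on triangle SPW: SW² = 8² + 15² − 2·8·15·cos(90°) = 289, so SW = 17.

Therefore, the length of SW = 17.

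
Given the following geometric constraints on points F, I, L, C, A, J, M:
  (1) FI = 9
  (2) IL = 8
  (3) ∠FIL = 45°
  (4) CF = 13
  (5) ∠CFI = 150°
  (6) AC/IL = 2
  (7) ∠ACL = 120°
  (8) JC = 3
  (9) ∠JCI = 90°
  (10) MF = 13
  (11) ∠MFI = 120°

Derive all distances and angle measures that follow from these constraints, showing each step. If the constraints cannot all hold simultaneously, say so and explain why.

The constraints are consistent.

From the given relations:
  AC = 2·IL = 2·8 = 16

Step 1: From FI = 9, IL = 8, and ∠FIL = 45°, by the law of cosines:
  FL² = FI² + IL² - 2·FI·IL·cos(45°) = 81 + 64 - 101.8 = 43.18
  FL ≈ 6.57

Step 2: From IF = 9, FC = 13, and ∠IFC = 150°, by the law of cosines:
  IC² = IF² + FC² - 2·IF·FC·cos(150°) = 81 + 169 + 202.6 = 452.6
  IC ≈ 21.28

Step 3: From IF = 9, FM = 13, and ∠IFM = 120°, by the law of cosines:
  IM² = IF² + FM² - 2·IF·FM·cos(120°) = 81 + 169 + 117 = 367
  IM ≈ 19.16

Step 4: From IC = 21.28, CJ = 3, and ∠ICJ = 90°, by the law of cosines:
  IJ² = IC² + CJ² - 2·IC·CJ·cos(90°) = 452.6 + 9 - 0 = 461.6
  IJ ≈ 21.49

Step 5: From FI = 9, FL = 6.57, IL = 8, by the inverse law of cosines:
  cos(∠IFL) = (FI² + FL² - IL²) / (2·FI·FL)
  ∠IFL = 59.42°

Step 6: From IC = 21.28, IF = 9, CF = 13, by the inverse law of cosines:
  cos(∠CIF) = (IC² + IF² - CF²) / (2·IC·IF)
  ∠CIF = 17.79°

Step 7: From IF = 9, IM = 19.16, FM = 13, by the inverse law of cosines:
  cos(∠FIM) = (IF² + IM² - FM²) / (2·IF·IM)
  ∠FIM = 35.99°

Step 8: From LF = 6.57, LI = 8, FI = 9, by the inverse law of cosines:
  cos(∠FLI) = (LF² + LI² - FI²) / (2·LF·LI)
  ∠FLI = 75.58°

Step 9: From CF = 13, CI = 21.28, FI = 9, by the inverse law of cosines:
  cos(∠FCI) = (CF² + CI² - FI²) / (2·CF·CI)
  ∠FCI = 12.21°

Step 10: From MF = 13, MI = 19.16, FI = 9, by the inverse law of cosines:
  cos(∠FMI) = (MF² + MI² - FI²) / (2·MF·MI)
  ∠FMI = 24.01°

Step 11: From IC = 21.28, IJ = 21.49, CJ = 3, by the inverse law of cosines:
  cos(∠CIJ) = (IC² + IJ² - CJ²) / (2·IC·IJ)
  ∠CIJ = 8.03°

Step 12: From JC = 3, JI = 21.49, CI = 21.28, by the inverse law of cosines:
  cos(∠CJI) = (JC² + JI² - CI²) / (2·JC·JI)
  ∠CJI = 81.97°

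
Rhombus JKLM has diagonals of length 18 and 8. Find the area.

Area = (18 * 8) / 2 = 144 / 2 = 72

72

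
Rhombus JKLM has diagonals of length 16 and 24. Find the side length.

In a rhombus, the diagonals bisect each other perpendicularly, creating four congruent right triangles.
Each triangle has legs 8 (half of 16) and 12 (half of 24).
The hypotenuse of each right triangle is a side of the rhombus:
side = sqrt(8^2 + 12^2) = sqrt(208) = 4*sqrt(13)

4*sqrt(13)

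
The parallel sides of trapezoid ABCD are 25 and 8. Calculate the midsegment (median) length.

The midsegment of a trapezoid = (base1 + base2) / 2
midsegment = (25 + 8) / 2
midsegment = 33 / 2
midsegment = 33/2

33/2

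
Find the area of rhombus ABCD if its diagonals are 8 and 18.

Area = (8 * 18) / 2 = 144 / 2 = 72

72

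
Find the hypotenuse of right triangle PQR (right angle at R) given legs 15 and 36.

By the Pythagorean theorem: PQ^2 = PR^2 + QR^2
PQ^2 = 15^2 + 36^2 = 225 + 1296 = 1521
PQ = sqrt(1521) = 39

39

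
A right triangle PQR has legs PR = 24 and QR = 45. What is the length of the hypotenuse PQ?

In a right triangle, the square of the hypotenuse equals the sum of the squares of the two legs.
The legs are 24 and 45, so the hypotenuse = sqrt(576 + 2025) = sqrt(2601) = 51.

51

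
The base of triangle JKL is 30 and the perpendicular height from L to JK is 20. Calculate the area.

Area = (1/2) * base * height
Area = (1/2) * 30 * 20
Area = 300

300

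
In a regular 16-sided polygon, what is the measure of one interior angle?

Each interior angle of a regular n-gon is (n - 2) * 180 / n.
For n = 16: (16 - 2) * 180 / 16 = 2520/16 = 315/2 degrees.

315/2 degrees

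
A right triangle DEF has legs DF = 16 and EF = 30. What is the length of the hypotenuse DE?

DE = sqrt(16^2 + 30^2) = sqrt(1156) = 34

34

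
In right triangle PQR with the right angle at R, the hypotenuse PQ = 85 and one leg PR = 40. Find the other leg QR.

By the Pythagorean theorem: QR^2 = PQ^2 - PR^2
QR^2 = 85^2 - 40^2 = 7225 - 1600 = 5625
QR = sqrt(5625) = 75

75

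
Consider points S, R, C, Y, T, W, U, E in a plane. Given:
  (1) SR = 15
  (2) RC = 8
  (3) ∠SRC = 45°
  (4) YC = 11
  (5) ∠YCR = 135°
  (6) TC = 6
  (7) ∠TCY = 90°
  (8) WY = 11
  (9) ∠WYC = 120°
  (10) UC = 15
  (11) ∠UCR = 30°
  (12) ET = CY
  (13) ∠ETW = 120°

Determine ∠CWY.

Step 1: By the law of cosines on triangle WYC: WC² = 11² + 11² − 2·11·11·cos(120°) = 363, so WC = 11·√3.
Step 2: By the inverse law of cosines on triangle CWY: cos(∠CWY) = ((11·√3)² + 11² − 11²) / (2·11·√3·11) = 363/419.16 = 0.866, so ∠CWY = 30°.

Therefore, the measure of angle ∠CWY = 30°.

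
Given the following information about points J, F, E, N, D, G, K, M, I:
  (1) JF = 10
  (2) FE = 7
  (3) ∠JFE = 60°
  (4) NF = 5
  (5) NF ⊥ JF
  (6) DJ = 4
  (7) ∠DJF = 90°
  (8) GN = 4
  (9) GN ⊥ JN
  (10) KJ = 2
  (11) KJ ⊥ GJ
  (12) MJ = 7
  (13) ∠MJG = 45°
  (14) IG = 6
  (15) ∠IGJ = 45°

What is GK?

Step 1: By the law of cosines on triangle JFN: JN² = 10² + 5² − 2·10·5·cos(90°) = 125, so JN = 5·√5.
Step 2: By the law of cosines on triangle JNG: JG² = (5·√5)² + 4² − 2·5·√5·4·cos(90°) = 141, so JG = √141.
Step 3: By the law of cosines on triangle GJK: GK² = √141² + 2² − 2·√141·2·cos(90°) = 145, so GK = √145.

Therefore, the length of GK = √145.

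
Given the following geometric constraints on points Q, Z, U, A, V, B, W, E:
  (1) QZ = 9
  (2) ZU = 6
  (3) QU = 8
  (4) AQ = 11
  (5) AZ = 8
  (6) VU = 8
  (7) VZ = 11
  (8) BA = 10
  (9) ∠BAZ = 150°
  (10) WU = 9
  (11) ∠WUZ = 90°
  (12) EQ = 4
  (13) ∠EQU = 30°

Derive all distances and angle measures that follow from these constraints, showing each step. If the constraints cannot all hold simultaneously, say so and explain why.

The constraints are consistent.

Step 1: From ZA = 8, AB = 10, and ∠ZAB = 150°, by the law of cosines:
  ZB² = ZA² + AB² - 2·ZA·AB·cos(150°) = 64 + 100 + 138.6 = 302.6
  ZB ≈ 17.39

Step 2: From ZU = 6, UW = 9, and ∠ZUW = 90°, by the law of cosines:
  ZW² = ZU² + UW² - 2·ZU·UW·cos(90°) = 36 + 81 - 0 = 117
  ZW = 3·√13

Step 3: From UQ = 8, QE = 4, and ∠UQE = 30°, by the law of cosines:
  UE² = UQ² + QE² - 2·UQ·QE·cos(30°) = 64 + 16 - 55.43 = 24.57
  UE ≈ 4.96

Step 4: From QA = 11, QZ = 9, AZ = 8, by the inverse law of cosines:
  cos(∠AQZ) = (QA² + QZ² - AZ²) / (2·QA·QZ)
  ∠AQZ = 45.82°

Step 5: From QU = 8, QZ = 9, UZ = 6, by the inverse law of cosines:
  cos(∠UQZ) = (QU² + QZ² - UZ²) / (2·QU·QZ)
  ∠UQZ = 40.8°

Step 6: From ZA = 8, ZQ = 9, AQ = 11, by the inverse law of cosines:
  cos(∠AZQ) = (ZA² + ZQ² - AQ²) / (2·ZA·ZQ)
  ∠AZQ = 80.41°

Step 7: From ZQ = 9, ZU = 6, QU = 8, by the inverse law of cosines:
  cos(∠QZU) = (ZQ² + ZU² - QU²) / (2·ZQ·ZU)
  ∠QZU = 60.61°

Step 8: From ZU = 6, ZV = 11, UV = 8, by the inverse law of cosines:
  cos(∠UZV) = (ZU² + ZV² - UV²) / (2·ZU·ZV)
  ∠UZV = 45.21°

Step 9: From UQ = 8, UZ = 6, QZ = 9, by the inverse law of cosines:
  cos(∠QUZ) = (UQ² + UZ² - QZ²) / (2·UQ·UZ)
  ∠QUZ = 78.58°

Step 10: From UV = 8, UZ = 6, VZ = 11, by the inverse law of cosines:
  cos(∠VUZ) = (UV² + UZ² - VZ²) / (2·UV·UZ)
  ∠VUZ = 102.64°

Step 11: From AQ = 11, AZ = 8, QZ = 9, by the inverse law of cosines:
  cos(∠QAZ) = (AQ² + AZ² - QZ²) / (2·AQ·AZ)
  ∠QAZ = 53.78°

Step 12: From VU = 8, VZ = 11, UZ = 6, by the inverse law of cosines:
  cos(∠UVZ) = (VU² + VZ² - UZ²) / (2·VU·VZ)
  ∠UVZ = 32.16°

Step 13: From ZA = 8, ZB = 17.39, AB = 10, by the inverse law of cosines:
  cos(∠AZB) = (ZA² + ZB² - AB²) / (2·ZA·ZB)
  ∠AZB = 16.71°

Step 14: From ZU = 6, ZW = 3·√13, UW = 9, by the inverse law of cosines:
  cos(∠UZW) = (ZU² + ZW² - UW²) / (2·ZU·ZW)
  ∠UZW = 56.31°

Step 15: From UE = 4.96, UQ = 8, EQ = 4, by the inverse law of cosines:
  cos(∠EUQ) = (UE² + UQ² - EQ²) / (2·UE·UQ)
  ∠EUQ = 23.79°

Step 16: From BA = 10, BZ = 17.39, AZ = 8, by the inverse law of cosines:
  cos(∠ABZ) = (BA² + BZ² - AZ²) / (2·BA·BZ)
  ∠ABZ = 13.29°

Step 17: From WU = 9, WZ = 3·√13, UZ = 6, by the inverse law of cosines:
  cos(∠UWZ) = (WU² + WZ² - UZ²) / (2·WU·WZ)
  ∠UWZ = 33.69°

Step 18: From EQ = 4, EU = 4.96, QU = 8, by the inverse law of cosines:
  cos(∠QEU) = (EQ² + EU² - QU²) / (2·EQ·EU)
  ∠QEU = 126.21°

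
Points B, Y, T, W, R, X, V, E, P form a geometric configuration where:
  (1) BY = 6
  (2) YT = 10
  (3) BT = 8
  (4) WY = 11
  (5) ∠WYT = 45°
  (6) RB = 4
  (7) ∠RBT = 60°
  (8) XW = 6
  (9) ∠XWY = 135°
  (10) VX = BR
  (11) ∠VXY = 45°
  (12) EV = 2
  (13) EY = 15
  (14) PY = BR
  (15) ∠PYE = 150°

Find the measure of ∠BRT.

Step 1: By the law of cosines on triangle RBT: RT² = 4² + 8² − 2·4·8·cos(60°) = 48, so RT = 4·√3.
Step 2: By the inverse law of cosines on triangle BRT: cos(∠BRT) = (4² + (4·√3)² − 8²) / (2·4·4·√3) = 0/55.43 = 0, so ∠BRT = 90°.

Therefore, the measure of angle ∠BRT = 90°.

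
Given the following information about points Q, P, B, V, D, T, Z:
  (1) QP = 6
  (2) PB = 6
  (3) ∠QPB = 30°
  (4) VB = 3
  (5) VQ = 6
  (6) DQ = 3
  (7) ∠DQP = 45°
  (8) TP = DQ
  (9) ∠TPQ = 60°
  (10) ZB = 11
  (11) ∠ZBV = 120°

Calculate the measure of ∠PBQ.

Step 1: By the law of cosines on triangle BPQ: BQ² = 6² + 6² − 2·6·6·cos(30°) = 9.65, so BQ ≈ 3.11.
Step 2: By the inverse law of cosines on triangle PBQ: cos(∠PBQ) = (6² + 3.11² − 6²) / (2·6·3.11) = 9.65/37.27 = 0.2588, so ∠PBQ = 75°.

Therefore, the measure of angle ∠PBQ = 75°.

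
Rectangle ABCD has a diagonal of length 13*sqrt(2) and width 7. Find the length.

The diagonal of a rectangle forms a right triangle with the two sides.
Rearranging the Pythagorean theorem: missing side = sqrt(d^2 - known^2).
= sqrt(338 - 49) = sqrt(289) = 17.

17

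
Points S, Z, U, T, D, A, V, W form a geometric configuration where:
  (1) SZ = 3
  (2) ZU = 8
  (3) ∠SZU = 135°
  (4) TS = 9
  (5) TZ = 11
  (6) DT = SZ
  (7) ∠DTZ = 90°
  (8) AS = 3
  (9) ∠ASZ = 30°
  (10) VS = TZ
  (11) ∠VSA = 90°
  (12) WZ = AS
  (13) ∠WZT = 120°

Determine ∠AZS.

Step 1: By the law of cosines on triangle ZSA: ZA² = 3² + 3² − 2·3·3·cos(30°) = 2.41, so ZA ≈ 1.55.
Step 2: By the inverse law of cosines on triangle AZS: cos(∠AZS) = (1.55² + 3² − 3²) / (2·1.55·3) = 2.41/9.32 = 0.2588, so ∠AZS = 75°.

Therefore, the measure of angle ∠AZS = 75°.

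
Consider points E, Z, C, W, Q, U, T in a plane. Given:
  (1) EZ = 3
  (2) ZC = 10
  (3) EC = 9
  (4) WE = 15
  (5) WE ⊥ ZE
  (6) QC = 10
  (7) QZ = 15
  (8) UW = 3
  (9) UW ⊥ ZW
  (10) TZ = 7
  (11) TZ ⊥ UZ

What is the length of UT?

Step 1: By the law of cosines on triangle ZEW: ZW² = 3² + 15² − 2·3·15·cos(90°) = 234, so ZW = 3·√26.
Step 2: By the law of cosines on triangle ZWU: ZU² = (3·√26)² + 3² − 2·3·√26·3·cos(90°) = 243, so ZU = 9·√3.
Step 3: By the law of cosines on triangle UZT: UT² = (9·√3)² + 7² − 2·9·√3·7·cos(90°) = 292, so UT = 2·√73.

Therefore, the length of UT = 2·√73.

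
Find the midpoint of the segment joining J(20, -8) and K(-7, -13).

The midpoint is the average of the coordinates:
x: (20 + -7)/2 = 13/2
y: (-8 + -13)/2 = -21/2
Midpoint = (13/2, -21/2)

(13/2, -21/2)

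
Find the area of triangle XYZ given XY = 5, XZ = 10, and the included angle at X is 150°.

When two sides and the included angle are known, the area formula is (1/2)ab sin(C).
The height from one side to the opposite vertex is 10 sin(150°) = 5.
Area = (1/2) * 5 * 5 = 25/2.

25/2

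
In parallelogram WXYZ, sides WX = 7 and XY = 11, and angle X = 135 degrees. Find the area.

Area = a * b * sin(theta)
Area = 7 * 11 * sin(135 degrees)
Area = 77 * sqrt(2)/2
Area = 77*sqrt(2)/2

77*sqrt(2)/2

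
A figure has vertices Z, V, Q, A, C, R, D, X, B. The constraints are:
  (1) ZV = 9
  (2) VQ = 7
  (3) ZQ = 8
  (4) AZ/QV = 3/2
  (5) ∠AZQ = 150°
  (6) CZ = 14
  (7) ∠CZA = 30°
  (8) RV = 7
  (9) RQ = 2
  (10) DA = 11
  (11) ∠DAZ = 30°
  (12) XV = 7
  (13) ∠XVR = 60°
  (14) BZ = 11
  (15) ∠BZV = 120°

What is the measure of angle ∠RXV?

Step 1: By the law of cosines on triangle XVR: XR² = 7² + 7² − 2·7·7·cos(60°) = 49, so XR = 7.
Step 2: By the inverse law of cosines on triangle RXV: cos(∠RXV) = (7² + 7² − 7²) / (2·7·7) = 49/98 = 0.5, so ∠RXV = 60°.

Therefore, the measure of angle ∠RXV = 60°.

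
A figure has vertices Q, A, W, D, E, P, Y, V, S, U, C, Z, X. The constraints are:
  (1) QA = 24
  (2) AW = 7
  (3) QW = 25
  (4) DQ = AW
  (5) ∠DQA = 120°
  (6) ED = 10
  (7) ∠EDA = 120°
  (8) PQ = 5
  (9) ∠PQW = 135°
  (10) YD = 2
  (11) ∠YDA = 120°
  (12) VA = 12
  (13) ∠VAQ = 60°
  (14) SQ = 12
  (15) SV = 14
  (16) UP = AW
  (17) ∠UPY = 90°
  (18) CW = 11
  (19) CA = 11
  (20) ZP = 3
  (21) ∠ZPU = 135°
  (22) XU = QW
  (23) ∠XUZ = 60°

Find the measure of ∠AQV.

Step 1: By the law of cosines on triangle QAV: QV² = 24² + 12² − 2·24·12·cos(60°) = 432, so QV = 12·√3.
Step 2: By the inverse law of cosines on triangle AQV: cos(∠AQV) = (24² + (12·√3)² − 12²) / (2·24·12·√3) = 864/997.66 = 0.866, so ∠AQV = 30°.

Therefore, the measure of angle ∠AQV = 30°.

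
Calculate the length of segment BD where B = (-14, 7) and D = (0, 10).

The horizontal distance is |0 - -14| = 14 and the vertical distance is |10 - 7| = 3.
By the Pythagorean theorem, d = sqrt(14^2 + 3^2) = sqrt(205).

sqrt(205)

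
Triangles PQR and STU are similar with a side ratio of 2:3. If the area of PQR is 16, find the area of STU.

The ratio of areas of similar triangles = (side ratio)^2.
Side ratio = 2:3, so area ratio = 4:9.
Area of STU / Area of PQR = 9/4
Area of STU = 16 * 9/4 = 36

36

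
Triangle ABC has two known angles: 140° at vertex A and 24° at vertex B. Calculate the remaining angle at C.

angle C = 180 - 140 - 24 = 16 degrees.

16 degrees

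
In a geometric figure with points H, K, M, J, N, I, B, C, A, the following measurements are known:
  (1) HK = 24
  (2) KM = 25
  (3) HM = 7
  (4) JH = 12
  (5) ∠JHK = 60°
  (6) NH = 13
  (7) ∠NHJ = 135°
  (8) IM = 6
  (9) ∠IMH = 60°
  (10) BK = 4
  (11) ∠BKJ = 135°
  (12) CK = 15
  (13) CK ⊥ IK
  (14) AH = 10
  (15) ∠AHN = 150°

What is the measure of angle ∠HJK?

Step 1: By the law of cosines on triangle JHK: JK² = 12² + 24² − 2·12·24·cos(60°) = 432, so JK = 12·√3.
Step 2: By the inverse law of cosines on triangle HJK: cos(∠HJK) = (12² + (12·√3)² − 24²) / (2·12·12·√3) = 0/498.83 = 0, so ∠HJK = 90°.

Therefore, the measure of angle ∠HJK = 90°.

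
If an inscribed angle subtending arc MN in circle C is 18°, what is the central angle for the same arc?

The inscribed angle theorem states that a central angle is always twice any inscribed angle that subtends the same arc.
Since the inscribed angle is 18°, the central angle = 2 × 18° = 36°.

36°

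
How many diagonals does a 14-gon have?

Total line segments between 14 vertices = C(14,2) = 91.
Subtract the 14 sides: 91 - 14 = 77 diagonals.

77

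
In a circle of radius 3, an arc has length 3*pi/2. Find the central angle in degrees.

Arc length L = 2πr × θ/360, so θ = 360L / (2πr).
θ = 360 × 3*pi/2 / (2π × 3)
θ = 90°
θ = 90°

90°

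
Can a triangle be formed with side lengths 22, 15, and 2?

The longest side is 22. The other two sides sum to 2 + 15 = 17.
Since 17 ≤ 22, the two shorter sides cannot reach around to close the triangle.

No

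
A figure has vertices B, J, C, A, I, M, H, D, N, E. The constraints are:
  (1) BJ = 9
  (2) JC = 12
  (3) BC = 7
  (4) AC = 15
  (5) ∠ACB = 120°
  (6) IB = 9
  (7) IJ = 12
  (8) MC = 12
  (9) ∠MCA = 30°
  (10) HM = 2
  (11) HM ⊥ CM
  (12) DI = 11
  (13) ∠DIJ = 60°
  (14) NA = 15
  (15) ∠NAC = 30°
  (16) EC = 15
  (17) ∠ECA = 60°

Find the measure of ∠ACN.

Step 1: By the law of cosines on triangle CAN: CN² = 15² + 15² − 2·15·15·cos(30°) = 60.29, so CN ≈ 7.76.
Step 2: By the inverse law of cosines on triangle ACN: cos(∠ACN) = (15² + 7.76² − 15²) / (2·15·7.76) = 60.29/232.94 = 0.2588, so ∠ACN = 75°.

Therefore, the measure of angle ∠ACN = 75°.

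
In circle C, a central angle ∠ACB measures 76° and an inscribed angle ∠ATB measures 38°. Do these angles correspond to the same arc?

By the inscribed angle theorem, if both angles subtend the same arc, the inscribed angle must be half the central angle.
Half of 76° = 38°, which equals the given inscribed angle of 38°.
Therefore, yes, they correspond to the same arc.

Yes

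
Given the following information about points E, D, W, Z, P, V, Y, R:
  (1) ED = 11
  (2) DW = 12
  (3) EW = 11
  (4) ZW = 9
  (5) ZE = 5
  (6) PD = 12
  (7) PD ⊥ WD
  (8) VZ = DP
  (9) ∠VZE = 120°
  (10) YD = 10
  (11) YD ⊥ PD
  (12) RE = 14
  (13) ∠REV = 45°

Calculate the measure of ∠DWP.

Step 1: By the law of cosines on triangle WDP: WP² = 12² + 12² − 2·12·12·cos(90°) = 288, so WP = 12·√2.
Step 2: By the inverse law of cosines on triangle DWP: cos(∠DWP) = (12² + (12·√2)² − 12²) / (2·12·12·√2) = 288/407.29 = 0.7071, so ∠DWP = 45°.

Therefore, the measure of angle ∠DWP = 45°.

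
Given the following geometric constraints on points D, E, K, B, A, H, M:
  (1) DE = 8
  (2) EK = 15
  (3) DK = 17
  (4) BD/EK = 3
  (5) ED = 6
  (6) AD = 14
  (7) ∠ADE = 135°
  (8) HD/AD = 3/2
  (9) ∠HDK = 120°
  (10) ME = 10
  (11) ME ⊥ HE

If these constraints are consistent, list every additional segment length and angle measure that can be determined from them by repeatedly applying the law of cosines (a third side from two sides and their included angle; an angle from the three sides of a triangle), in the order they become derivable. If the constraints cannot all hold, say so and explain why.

These constraints are not satisfiable: (1) DE = 8 and (5) ED = 6 assign two different lengths to the same segment. No planar figure meets all of them, so nothing further can be derived.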